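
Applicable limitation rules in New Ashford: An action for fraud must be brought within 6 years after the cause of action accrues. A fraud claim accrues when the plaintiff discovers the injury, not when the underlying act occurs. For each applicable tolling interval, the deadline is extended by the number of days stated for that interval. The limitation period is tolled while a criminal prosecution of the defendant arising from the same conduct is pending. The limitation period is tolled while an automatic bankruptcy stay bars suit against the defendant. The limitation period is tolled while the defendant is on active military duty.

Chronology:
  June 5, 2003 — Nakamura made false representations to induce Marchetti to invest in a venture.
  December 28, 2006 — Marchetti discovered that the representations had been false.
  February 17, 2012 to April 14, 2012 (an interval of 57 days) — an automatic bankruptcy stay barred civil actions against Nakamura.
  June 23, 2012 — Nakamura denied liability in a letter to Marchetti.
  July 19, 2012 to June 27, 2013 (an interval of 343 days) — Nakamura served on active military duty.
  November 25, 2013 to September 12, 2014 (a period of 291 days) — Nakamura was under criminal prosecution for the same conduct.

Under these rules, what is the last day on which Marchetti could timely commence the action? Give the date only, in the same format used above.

November 19, 2014

The claim did not accrue until Marchetti discovered the injury on December 28, 2006; the June 5, 2003 act date does not start the clock under the stated rule.
6 years from December 28, 2006 is December 28, 2012.
The period was tolled for 57 days by the automatic bankruptcy stay (February 17, 2012 to April 14, 2012), pushing the deadline to February 23, 2013.
Because the defendant's active military service ran from July 19, 2012 to June 27, 2013, the deadline is extended by 343 days to February 1, 2014.
The pending criminal prosecution from November 25, 2013 to September 12, 2014 tolled the period for 291 days, extending the deadline to November 19, 2014.
Nothing else in the chronology tolls or restarts the period.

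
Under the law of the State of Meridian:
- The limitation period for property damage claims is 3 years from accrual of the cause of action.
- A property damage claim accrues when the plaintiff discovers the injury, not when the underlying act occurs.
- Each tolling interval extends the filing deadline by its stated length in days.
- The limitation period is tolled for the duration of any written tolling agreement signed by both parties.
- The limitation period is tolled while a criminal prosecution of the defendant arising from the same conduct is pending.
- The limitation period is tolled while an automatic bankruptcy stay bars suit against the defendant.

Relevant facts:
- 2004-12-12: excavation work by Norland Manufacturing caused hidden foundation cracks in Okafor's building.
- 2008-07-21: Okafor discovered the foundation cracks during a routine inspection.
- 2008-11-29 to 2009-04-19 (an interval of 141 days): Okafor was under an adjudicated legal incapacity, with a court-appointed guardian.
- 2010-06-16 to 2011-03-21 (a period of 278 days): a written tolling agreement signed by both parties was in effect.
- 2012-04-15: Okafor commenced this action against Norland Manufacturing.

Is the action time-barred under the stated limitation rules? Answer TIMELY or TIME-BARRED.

Accrual is tied to discovery, so the period began on 2008-07-21 rather than on 2004-12-12 when the act occurred.
3 years from 2008-07-21 is 2011-07-21.
Because the written tolling agreement ran from 2010-06-16 to 2011-03-21, the deadline is extended by 278 days to 2012-04-24.
The plaintiff's legal incapacity from 2008-11-29 to 2009-04-19 does not toll the period, because no stated rule makes the plaintiff's incapacity a tolling event.
The 2012-04-15 filing precedes the 2012-04-24 deadline; the claim is timely.

TIMELY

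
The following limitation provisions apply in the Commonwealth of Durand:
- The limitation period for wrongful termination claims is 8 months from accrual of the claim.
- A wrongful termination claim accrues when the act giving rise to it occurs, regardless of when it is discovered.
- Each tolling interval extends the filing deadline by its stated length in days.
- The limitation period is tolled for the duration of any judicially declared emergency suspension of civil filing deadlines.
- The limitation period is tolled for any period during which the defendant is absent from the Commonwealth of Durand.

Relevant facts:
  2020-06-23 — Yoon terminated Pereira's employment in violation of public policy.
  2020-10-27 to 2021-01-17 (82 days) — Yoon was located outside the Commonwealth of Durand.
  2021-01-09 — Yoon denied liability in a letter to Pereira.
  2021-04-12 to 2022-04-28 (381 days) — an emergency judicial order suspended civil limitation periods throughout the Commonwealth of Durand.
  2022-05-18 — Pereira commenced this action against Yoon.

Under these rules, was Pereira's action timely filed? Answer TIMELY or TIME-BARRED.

TIMELY

The claim accrued on 2020-06-23, when the wrongful act occurred.
Adding the 8 months base period to 2020-06-23 gives a deadline of 2021-02-23, before any tolling.
The defendant's absence from the jurisdiction from 2020-10-27 to 2021-01-17 tolled the period for 82 days, extending the deadline to 2021-05-16.
Because the emergency suspension of filing deadlines ran from 2021-04-12 to 2022-04-28, the deadline is extended by 381 days to 2022-06-01.
The other events in the timeline have no effect on the limitation period under the stated rules.
Pereira filed on 2022-05-18, before the 2022-06-01 deadline, so the action is timely.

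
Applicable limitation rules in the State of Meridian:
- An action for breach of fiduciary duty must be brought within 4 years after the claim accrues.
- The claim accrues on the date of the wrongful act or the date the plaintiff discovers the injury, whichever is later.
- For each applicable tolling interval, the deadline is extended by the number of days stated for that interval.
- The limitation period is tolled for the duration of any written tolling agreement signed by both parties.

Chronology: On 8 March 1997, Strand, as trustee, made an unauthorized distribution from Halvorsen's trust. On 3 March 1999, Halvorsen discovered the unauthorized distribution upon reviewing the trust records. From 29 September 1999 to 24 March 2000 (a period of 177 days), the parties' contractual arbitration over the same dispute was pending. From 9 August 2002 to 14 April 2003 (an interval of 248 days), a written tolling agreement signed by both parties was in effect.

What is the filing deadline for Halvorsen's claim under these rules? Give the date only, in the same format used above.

Taking the later of the act (8 March 1997) and discovery (3 March 1999), the claim accrued on 3 March 1999.
4 years from 3 March 1999 is 3 March 2003.
The written tolling agreement from 9 August 2002 to 14 April 2003 tolled the period for 248 days, extending the deadline to 6 November 2003.
No stated provision tolls the period for a pending arbitration, so the interval from 29 September 1999 to 24 March 2000 has no effect on the deadline.

6 November 2003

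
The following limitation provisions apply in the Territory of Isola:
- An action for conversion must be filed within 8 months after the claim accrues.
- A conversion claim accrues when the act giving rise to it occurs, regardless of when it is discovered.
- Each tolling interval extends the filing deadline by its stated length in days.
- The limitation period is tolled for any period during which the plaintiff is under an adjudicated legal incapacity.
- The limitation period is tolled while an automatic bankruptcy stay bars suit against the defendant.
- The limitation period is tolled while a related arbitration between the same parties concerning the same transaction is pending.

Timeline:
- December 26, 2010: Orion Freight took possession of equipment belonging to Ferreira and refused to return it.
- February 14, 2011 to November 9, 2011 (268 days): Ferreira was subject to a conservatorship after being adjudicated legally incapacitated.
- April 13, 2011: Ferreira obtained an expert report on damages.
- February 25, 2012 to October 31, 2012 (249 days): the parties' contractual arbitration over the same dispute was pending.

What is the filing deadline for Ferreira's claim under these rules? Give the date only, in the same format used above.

January 24, 2013

The claim accrued on December 26, 2010, the date of the act.
Adding the 8 months base period to December 26, 2010 gives a deadline of August 26, 2011, before any tolling.
The period was tolled for 268 days by the plaintiff's legal incapacity (February 14, 2011 to November 9, 2011), pushing the deadline to May 20, 2012.
The period was tolled for 249 days by the pending related arbitration (February 25, 2012 to October 31, 2012), pushing the deadline to January 24, 2013.
The other events in the timeline have no effect on the limitation period under the stated rules.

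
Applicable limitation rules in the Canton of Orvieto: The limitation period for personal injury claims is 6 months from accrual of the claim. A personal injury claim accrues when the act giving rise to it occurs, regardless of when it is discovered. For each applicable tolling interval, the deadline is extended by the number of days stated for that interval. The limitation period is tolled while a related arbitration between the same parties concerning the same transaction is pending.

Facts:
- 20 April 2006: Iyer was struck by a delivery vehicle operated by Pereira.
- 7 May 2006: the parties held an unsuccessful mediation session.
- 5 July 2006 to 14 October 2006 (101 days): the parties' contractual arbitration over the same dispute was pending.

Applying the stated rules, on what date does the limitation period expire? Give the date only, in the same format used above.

29 January 2007

The claim accrued on 20 April 2006, the date of the act.
Adding the 6 months base period to 20 April 2006 gives a deadline of 20 October 2006, before any tolling.
Because the pending related arbitration ran from 5 July 2006 to 14 October 2006, the deadline is extended by 101 days to 29 January 2007.
Nothing else in the chronology tolls or restarts the period.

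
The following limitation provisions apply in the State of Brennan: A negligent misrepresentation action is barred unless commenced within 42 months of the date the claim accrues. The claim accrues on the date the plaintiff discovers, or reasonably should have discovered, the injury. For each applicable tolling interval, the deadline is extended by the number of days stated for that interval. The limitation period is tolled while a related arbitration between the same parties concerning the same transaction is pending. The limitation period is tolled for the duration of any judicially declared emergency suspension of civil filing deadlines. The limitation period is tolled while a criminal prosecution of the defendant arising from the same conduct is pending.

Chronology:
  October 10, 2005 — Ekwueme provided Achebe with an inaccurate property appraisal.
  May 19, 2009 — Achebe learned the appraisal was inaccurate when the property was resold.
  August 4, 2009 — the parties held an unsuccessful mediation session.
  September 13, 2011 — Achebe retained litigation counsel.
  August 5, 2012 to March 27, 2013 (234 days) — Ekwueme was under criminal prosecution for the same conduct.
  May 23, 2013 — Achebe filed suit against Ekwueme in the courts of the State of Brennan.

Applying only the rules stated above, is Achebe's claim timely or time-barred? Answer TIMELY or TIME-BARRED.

Accrual is tied to discovery, so the period began on May 19, 2009 rather than on October 10, 2005 when the act occurred.
The untolled deadline — 42 months after May 19, 2009 — is November 19, 2012.
The pending criminal prosecution from August 5, 2012 to March 27, 2013 tolled the period for 234 days, extending the deadline to July 11, 2013.
None of the other events listed affects the running of the period under the stated rules.
The May 23, 2013 filing precedes the July 11, 2013 deadline; the claim is timely.

TIMELY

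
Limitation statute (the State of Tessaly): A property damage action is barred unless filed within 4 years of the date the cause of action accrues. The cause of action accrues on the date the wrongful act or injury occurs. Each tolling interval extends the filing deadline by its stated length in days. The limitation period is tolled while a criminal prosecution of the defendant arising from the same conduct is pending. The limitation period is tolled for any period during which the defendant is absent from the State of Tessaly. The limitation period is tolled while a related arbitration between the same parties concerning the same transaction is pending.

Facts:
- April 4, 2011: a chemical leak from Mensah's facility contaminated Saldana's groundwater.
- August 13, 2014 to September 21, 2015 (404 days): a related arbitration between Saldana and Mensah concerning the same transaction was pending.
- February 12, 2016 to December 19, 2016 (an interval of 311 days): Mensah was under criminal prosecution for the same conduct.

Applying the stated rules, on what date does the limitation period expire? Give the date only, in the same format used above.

The limitation period began to run on April 4, 2011.
4 years from April 4, 2011 is April 4, 2015.
The pending related arbitration from August 13, 2014 to September 21, 2015 tolled the period for 404 days, extending the deadline to May 12, 2016.
Because the pending criminal prosecution ran from February 12, 2016 to December 19, 2016, the deadline is extended by 311 days to March 19, 2017.

March 19, 2017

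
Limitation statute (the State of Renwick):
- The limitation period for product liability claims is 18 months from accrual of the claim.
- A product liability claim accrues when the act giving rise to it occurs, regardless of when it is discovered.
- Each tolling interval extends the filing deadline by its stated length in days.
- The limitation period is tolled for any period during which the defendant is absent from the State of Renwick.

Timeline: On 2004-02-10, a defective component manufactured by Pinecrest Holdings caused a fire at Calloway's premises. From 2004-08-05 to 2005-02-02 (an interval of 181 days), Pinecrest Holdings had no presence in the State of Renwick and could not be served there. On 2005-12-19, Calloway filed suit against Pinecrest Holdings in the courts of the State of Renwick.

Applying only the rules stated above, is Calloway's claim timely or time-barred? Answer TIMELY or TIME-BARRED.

The claim accrued on 2004-02-10, the date of the act.
Adding the 18 months base period to 2004-02-10 gives a deadline of 2005-08-10, before any tolling.
The period was tolled for 181 days by the defendant's absence from the jurisdiction (2004-08-05 to 2005-02-02), pushing the deadline to 2006-02-07.
Calloway filed on 2005-12-19, before the 2006-02-07 deadline, so the action is timely.

TIMELY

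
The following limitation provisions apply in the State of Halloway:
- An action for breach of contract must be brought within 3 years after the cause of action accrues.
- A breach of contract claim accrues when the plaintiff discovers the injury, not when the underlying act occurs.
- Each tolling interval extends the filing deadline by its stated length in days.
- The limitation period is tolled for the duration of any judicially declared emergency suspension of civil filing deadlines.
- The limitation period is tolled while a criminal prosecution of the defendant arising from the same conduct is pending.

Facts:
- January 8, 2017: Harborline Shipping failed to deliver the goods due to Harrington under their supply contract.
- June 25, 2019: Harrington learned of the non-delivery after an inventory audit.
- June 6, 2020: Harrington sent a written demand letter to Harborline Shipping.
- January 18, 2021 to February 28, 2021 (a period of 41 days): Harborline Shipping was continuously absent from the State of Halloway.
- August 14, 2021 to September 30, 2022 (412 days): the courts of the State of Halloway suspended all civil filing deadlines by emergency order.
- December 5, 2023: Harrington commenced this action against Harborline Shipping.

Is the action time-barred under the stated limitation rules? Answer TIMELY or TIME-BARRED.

Under the discovery rule, the claim accrued on June 25, 2019, when Harrington discovered the injury — not on the January 8, 2017 date of the underlying act.
Adding the 3 years base period to June 25, 2019 gives a deadline of June 25, 2022, before any tolling.
The period was tolled for 412 days by the emergency suspension of filing deadlines (August 14, 2021 to September 30, 2022), pushing the deadline to August 11, 2023.
Although the defendant's absence ran from January 18, 2021 to February 28, 2021, the stated rules do not make that a tolling event, so it is disregarded.
Nothing else in the chronology tolls or restarts the period.
The December 5, 2023 filing falls after the August 11, 2023 deadline; the claim is time-barred.

TIME-BARRED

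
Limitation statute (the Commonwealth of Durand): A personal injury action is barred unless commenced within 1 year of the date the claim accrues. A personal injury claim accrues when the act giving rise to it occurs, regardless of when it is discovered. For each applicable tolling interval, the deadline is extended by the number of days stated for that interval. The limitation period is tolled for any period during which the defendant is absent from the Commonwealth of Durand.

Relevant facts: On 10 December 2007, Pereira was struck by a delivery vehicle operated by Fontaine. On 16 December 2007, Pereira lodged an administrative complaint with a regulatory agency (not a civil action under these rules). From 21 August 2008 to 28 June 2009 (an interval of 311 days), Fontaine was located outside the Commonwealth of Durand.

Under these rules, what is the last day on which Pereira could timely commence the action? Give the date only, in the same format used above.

The claim accrued on 10 December 2007, when the wrongful act occurred.
The untolled deadline — 1 year after 10 December 2007 — is 10 December 2008.
Because the defendant's absence from the jurisdiction ran from 21 August 2008 to 28 June 2009, the deadline is extended by 311 days to 17 October 2009.
Nothing else in the chronology tolls or restarts the period.

17 October 2009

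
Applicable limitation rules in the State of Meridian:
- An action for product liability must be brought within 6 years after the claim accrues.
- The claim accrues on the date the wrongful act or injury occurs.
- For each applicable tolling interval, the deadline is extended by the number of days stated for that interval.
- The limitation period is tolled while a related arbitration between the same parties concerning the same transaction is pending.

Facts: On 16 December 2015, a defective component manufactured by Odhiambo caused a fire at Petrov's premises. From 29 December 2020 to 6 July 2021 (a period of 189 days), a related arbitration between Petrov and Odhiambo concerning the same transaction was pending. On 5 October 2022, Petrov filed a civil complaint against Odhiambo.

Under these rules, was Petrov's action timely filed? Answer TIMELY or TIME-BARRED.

TIME-BARRED

The claim accrued on 16 December 2015, when the wrongful act occurred.
The untolled deadline — 6 years after 16 December 2015 — is 16 December 2021.
The period was tolled for 189 days by the pending related arbitration (29 December 2020 to 6 July 2021), pushing the deadline to 23 June 2022.
Filing on 5 October 2022 missed the 23 June 2022 deadline — the action is time-barred.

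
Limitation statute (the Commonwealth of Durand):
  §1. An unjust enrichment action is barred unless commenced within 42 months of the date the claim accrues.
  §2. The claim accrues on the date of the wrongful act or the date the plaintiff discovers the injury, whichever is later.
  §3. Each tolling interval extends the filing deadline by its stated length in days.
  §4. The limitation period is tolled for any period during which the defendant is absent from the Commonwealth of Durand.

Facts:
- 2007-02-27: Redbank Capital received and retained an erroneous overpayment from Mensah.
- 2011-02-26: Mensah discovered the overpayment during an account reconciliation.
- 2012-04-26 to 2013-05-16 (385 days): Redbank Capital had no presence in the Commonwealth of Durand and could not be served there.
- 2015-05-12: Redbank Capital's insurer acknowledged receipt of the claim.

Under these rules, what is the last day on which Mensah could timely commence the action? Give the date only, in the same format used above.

2015-09-15

Because discovery on 2011-02-26 post-dates the 2007-02-27 act, accrual under the later-of rule falls on 2011-02-26.
The untolled deadline — 42 months after 2011-02-26 — is 2014-08-26.
The defendant's absence from the jurisdiction from 2012-04-26 to 2013-05-16 tolled the period for 385 days, extending the deadline to 2015-09-15.
The other events in the timeline have no effect on the limitation period under the stated rules.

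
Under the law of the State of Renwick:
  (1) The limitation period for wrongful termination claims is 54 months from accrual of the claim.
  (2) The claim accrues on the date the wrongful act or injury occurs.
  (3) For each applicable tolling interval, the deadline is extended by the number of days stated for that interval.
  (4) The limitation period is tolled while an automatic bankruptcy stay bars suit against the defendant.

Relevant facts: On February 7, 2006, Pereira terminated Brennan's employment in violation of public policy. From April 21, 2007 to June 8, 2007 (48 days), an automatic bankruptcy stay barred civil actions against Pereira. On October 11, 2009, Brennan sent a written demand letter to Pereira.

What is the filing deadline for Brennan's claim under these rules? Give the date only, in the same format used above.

The limitation period began to run on February 7, 2006.
Adding the 54 months base period to February 7, 2006 gives a deadline of August 7, 2010, before any tolling.
Because the automatic bankruptcy stay ran from April 21, 2007 to June 8, 2007, the deadline is extended by 48 days to September 24, 2010.
The other events in the timeline have no effect on the limitation period under the stated rules.

September 24, 2010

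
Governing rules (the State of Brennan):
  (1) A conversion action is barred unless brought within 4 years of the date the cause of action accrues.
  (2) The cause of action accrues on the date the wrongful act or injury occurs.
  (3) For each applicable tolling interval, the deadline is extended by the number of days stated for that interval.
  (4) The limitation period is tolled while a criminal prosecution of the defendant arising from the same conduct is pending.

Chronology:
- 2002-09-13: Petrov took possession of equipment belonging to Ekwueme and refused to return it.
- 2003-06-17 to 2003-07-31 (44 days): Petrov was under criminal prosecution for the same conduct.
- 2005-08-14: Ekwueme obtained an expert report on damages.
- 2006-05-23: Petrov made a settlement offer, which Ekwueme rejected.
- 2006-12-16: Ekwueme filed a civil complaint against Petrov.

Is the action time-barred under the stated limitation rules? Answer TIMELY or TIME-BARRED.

The limitation period began to run on 2002-09-13.
The untolled deadline — 4 years after 2002-09-13 — is 2006-09-13.
The pending criminal prosecution from 2003-06-17 to 2003-07-31 tolled the period for 44 days, extending the deadline to 2006-10-27.
None of the other events listed affects the running of the period under the stated rules.
The 2006-12-16 filing falls after the 2006-10-27 deadline; the claim is time-barred.

TIME-BARRED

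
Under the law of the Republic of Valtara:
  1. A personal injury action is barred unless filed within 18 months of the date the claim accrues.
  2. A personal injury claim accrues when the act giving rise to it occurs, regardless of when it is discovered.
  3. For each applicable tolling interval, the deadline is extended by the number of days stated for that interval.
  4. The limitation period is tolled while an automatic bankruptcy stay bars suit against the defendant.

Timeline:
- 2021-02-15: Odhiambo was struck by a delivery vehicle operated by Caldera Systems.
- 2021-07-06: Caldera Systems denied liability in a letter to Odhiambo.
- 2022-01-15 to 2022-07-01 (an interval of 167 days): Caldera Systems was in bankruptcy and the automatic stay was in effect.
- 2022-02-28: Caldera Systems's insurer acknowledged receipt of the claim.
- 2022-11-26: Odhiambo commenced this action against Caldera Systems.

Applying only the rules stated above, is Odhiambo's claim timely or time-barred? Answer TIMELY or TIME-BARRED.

The claim accrued on 2021-02-15, when the wrongful act occurred.
Adding the 18 months base period to 2021-02-15 gives a deadline of 2022-08-15, before any tolling.
Because the automatic bankruptcy stay ran from 2022-01-15 to 2022-07-01, the deadline is extended by 167 days to 2023-01-29.
None of the other events listed affects the running of the period under the stated rules.
Odhiambo filed on 2022-11-26, before the 2023-01-29 deadline, so the action is timely.

TIMELY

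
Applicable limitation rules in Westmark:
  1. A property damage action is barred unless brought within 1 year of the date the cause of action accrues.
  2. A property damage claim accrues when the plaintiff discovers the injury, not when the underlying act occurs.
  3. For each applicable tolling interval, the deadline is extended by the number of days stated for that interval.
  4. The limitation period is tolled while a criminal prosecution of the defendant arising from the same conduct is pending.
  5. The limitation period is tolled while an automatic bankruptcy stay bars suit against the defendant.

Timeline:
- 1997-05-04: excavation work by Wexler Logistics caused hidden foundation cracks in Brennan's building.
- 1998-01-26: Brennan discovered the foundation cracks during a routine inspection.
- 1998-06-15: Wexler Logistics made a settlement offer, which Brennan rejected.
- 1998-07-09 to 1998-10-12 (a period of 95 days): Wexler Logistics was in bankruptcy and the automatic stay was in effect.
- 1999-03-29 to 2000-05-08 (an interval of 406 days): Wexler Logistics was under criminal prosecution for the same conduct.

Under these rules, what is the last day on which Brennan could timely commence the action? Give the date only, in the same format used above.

2000-06-10

The claim did not accrue until Brennan discovered the injury on 1998-01-26; the 1997-05-04 act date does not start the clock under the stated rule.
The untolled deadline — 1 year after 1998-01-26 — is 1999-01-26.
The automatic bankruptcy stay from 1998-07-09 to 1998-10-12 tolled the period for 95 days, extending the deadline to 1999-05-01.
Because the pending criminal prosecution ran from 1999-03-29 to 2000-05-08, the deadline is extended by 406 days to 2000-06-10.
None of the other events listed affects the running of the period under the stated rules.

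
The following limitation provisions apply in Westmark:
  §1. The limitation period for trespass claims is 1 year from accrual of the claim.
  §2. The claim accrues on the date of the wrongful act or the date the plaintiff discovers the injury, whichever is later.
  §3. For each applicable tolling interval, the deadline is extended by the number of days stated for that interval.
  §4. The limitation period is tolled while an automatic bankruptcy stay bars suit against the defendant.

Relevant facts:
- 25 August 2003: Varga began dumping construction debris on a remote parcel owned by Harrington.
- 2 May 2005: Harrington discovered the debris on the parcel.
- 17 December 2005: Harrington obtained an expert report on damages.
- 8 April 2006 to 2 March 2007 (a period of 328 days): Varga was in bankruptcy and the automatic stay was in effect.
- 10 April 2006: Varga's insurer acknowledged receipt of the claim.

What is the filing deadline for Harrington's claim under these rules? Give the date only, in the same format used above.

26 March 2007

Taking the later of the act (25 August 2003) and discovery (2 May 2005), the claim accrued on 2 May 2005.
1 year from 2 May 2005 is 2 May 2006.
The automatic bankruptcy stay from 8 April 2006 to 2 March 2007 tolled the period for 328 days, extending the deadline to 26 March 2007.
None of the other events listed affects the running of the period under the stated rules.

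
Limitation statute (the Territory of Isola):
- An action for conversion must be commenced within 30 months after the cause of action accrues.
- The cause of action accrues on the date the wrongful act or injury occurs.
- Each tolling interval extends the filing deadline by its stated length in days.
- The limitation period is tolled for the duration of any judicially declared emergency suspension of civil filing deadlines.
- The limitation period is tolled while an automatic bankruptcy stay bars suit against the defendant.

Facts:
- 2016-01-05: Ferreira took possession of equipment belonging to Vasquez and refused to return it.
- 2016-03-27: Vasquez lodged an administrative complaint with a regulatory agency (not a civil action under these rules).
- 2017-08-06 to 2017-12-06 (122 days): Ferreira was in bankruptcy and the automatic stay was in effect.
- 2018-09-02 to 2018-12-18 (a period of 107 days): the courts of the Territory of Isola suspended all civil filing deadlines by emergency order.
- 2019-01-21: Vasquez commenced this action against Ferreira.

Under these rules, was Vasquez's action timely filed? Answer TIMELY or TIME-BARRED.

The cause of action accrued on 2016-01-05, the date of the act.
Adding the 30 months base period to 2016-01-05 gives a deadline of 2018-07-05, before any tolling.
Because the automatic bankruptcy stay ran from 2017-08-06 to 2017-12-06, the deadline is extended by 122 days to 2018-11-04.
The period was tolled for 107 days by the emergency suspension of filing deadlines (2018-09-02 to 2018-12-18), pushing the deadline to 2019-02-19.
The other events in the timeline have no effect on the limitation period under the stated rules.
Filing on 2019-01-21 beat the 2019-02-19 deadline — the action is timely.

TIMELY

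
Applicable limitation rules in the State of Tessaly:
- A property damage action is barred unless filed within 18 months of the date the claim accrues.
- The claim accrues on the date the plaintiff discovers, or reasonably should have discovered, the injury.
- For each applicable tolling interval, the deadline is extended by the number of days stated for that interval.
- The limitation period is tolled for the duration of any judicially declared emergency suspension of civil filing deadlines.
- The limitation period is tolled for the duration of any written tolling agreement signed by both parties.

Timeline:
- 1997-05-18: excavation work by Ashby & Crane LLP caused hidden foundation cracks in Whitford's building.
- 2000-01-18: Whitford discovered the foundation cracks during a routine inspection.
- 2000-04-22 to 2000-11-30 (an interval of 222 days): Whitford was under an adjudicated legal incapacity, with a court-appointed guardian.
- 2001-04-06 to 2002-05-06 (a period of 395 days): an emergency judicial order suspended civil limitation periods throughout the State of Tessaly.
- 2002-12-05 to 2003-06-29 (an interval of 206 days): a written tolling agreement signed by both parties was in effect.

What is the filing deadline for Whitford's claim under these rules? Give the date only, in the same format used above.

2002-08-17

Accrual is tied to discovery, so the period began on 2000-01-18 rather than on 1997-05-18 when the act occurred.
Adding the 18 months base period to 2000-01-18 gives a deadline of 2001-07-18, before any tolling.
The emergency suspension of filing deadlines from 2001-04-06 to 2002-05-06 tolled the period for 395 days, extending the deadline to 2002-08-17.
The written tolling agreement from 2002-12-05 to 2003-06-29 began after the period had already run on 2002-08-17, so it has no tolling effect.
Although the plaintiff's incapacity ran from 2000-04-22 to 2000-11-30, the stated rules do not make that a tolling event, so it is disregarded.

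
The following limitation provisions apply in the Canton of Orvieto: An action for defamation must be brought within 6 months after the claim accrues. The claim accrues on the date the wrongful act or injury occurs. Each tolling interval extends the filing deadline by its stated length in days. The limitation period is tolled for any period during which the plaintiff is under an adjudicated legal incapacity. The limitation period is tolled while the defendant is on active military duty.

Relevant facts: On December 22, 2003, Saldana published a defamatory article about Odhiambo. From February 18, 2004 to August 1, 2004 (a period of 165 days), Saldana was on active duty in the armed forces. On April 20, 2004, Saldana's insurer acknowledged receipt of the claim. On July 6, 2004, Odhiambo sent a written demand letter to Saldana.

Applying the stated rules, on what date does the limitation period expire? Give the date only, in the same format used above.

The limitation period began to run on December 22, 2003.
6 months from December 22, 2003 is June 22, 2004.
Because the defendant's active military service ran from February 18, 2004 to August 1, 2004, the deadline is extended by 165 days to December 4, 2004.
None of the other events listed affects the running of the period under the stated rules.

December 4, 2004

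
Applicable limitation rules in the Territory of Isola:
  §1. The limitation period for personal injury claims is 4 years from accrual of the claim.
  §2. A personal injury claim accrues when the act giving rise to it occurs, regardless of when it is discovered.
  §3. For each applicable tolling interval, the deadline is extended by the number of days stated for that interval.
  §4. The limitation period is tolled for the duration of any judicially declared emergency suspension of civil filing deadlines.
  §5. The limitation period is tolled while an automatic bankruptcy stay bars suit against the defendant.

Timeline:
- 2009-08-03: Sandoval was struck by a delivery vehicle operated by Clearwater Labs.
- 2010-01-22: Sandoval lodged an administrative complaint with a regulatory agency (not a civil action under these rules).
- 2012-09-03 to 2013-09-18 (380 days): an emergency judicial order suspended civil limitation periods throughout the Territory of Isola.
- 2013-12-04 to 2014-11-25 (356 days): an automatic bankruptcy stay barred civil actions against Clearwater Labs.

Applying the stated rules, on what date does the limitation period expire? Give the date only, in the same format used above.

2015-08-09

The claim accrued on 2009-08-03, the date of the act.
Adding the 4 years base period to 2009-08-03 gives a deadline of 2013-08-03, before any tolling.
Because the emergency suspension of filing deadlines ran from 2012-09-03 to 2013-09-18, the deadline is extended by 380 days to 2014-08-18.
Because the automatic bankruptcy stay ran from 2013-12-04 to 2014-11-25, the deadline is extended by 356 days to 2015-08-09.
None of the other events listed affects the running of the period under the stated rules.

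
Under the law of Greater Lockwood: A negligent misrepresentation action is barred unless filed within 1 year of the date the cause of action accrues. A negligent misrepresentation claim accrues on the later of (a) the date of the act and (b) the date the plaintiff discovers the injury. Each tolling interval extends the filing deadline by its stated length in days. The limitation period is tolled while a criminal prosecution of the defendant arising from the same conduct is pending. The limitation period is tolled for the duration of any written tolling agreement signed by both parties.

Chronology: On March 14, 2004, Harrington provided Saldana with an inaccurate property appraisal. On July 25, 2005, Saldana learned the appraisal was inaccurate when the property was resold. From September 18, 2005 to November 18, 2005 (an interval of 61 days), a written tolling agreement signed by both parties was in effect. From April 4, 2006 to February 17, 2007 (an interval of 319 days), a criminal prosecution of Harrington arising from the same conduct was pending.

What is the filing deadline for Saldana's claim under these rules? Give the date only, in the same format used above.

Because discovery on July 25, 2005 post-dates the March 14, 2004 act, accrual under the later-of rule falls on July 25, 2005.
Adding the 1 year base period to July 25, 2005 gives a deadline of July 25, 2006, before any tolling.
The period was tolled for 61 days by the written tolling agreement (September 18, 2005 to November 18, 2005), pushing the deadline to September 24, 2006.
The pending criminal prosecution from April 4, 2006 to February 17, 2007 tolled the period for 319 days, extending the deadline to August 9, 2007.

August 9, 2007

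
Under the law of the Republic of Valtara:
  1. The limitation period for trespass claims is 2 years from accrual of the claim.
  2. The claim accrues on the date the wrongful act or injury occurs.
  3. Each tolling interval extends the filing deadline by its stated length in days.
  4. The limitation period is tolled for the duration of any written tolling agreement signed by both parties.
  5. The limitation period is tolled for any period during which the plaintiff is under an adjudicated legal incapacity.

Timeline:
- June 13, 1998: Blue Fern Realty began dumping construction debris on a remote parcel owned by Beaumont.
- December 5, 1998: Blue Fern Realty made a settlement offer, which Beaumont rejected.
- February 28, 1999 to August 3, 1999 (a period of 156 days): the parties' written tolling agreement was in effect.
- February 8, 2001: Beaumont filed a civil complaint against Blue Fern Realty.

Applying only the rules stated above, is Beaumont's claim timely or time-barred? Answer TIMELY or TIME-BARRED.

The claim accrued on June 13, 1998, when the wrongful act occurred.
2 years from June 13, 1998 is June 13, 2000.
Because the written tolling agreement ran from February 28, 1999 to August 3, 1999, the deadline is extended by 156 days to November 16, 2000.
Nothing else in the chronology tolls or restarts the period.
Beaumont filed on February 8, 2001, after the November 16, 2000 deadline, so the action is time-barred.

TIME-BARRED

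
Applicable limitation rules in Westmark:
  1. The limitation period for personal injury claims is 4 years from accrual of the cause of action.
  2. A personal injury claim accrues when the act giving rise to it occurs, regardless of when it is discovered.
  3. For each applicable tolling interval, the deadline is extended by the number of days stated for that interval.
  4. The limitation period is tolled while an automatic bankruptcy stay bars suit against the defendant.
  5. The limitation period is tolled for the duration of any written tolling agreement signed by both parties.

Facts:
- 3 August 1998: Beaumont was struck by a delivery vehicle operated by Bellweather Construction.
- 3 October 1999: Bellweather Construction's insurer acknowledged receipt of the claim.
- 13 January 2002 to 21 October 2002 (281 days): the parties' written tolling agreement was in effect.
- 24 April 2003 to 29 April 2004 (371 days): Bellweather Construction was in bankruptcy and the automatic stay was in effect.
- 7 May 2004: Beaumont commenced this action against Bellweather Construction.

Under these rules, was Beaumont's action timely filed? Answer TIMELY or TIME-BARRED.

The limitation period began to run on 3 August 1998.
Adding the 4 years base period to 3 August 1998 gives a deadline of 3 August 2002, before any tolling.
The written tolling agreement from 13 January 2002 to 21 October 2002 tolled the period for 281 days, extending the deadline to 11 May 2003.
The automatic bankruptcy stay from 24 April 2003 to 29 April 2004 tolled the period for 371 days, extending the deadline to 16 May 2004.
The other events in the timeline have no effect on the limitation period under the stated rules.
Beaumont filed on 7 May 2004, before the 16 May 2004 deadline, so the action is timely.

TIMELY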